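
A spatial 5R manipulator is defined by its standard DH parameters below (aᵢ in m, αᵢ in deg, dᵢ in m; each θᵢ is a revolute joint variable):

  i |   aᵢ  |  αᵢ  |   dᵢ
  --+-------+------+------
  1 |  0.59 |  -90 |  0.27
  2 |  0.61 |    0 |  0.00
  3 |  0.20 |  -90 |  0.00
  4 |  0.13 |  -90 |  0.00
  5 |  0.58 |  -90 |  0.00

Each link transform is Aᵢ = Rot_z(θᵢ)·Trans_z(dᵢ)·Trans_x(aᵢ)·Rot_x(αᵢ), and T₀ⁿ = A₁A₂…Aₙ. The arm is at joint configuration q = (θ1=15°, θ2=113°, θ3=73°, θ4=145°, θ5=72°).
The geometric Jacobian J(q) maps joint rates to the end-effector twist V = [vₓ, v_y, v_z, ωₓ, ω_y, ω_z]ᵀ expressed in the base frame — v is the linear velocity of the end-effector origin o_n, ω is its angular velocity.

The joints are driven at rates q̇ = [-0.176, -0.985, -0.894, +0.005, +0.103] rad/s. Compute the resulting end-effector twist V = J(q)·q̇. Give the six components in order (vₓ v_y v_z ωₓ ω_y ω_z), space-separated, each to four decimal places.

o_n = [0.3811, -0.0815, -0.8457]
J₁: ẑ×o_n = [0.0815, 0.3811, -0.0000], ω = ẑ
J2: z=[-0.2588, 0.9659, 0.0000] o=[0.5699, 0.1527, 0.2700] → [-1.0777, -0.2888, 0.2430, -0.2588, 0.9659, 0.0000]
J3: z=[-0.2588, 0.9659, 0.0000] o=[0.3397, 0.0910, -0.2915] → [-0.5353, -0.1434, 0.0046, -0.2588, 0.9659, 0.0000]
J4: z=[0.1010, 0.0271, 0.9945] o=[0.1475, 0.0395, -0.2706] → [0.1048, 0.2903, -0.0185, 0.1010, 0.0271, 0.9945]
J5: z=[0.3390, 0.9389, -0.0600] o=[0.2691, -0.0051, -0.2817] → [-0.5341, 0.1845, -0.1310, 0.3390, 0.9389, -0.0600]
V = J·q̇ = [1.4712, 0.3660, -0.2571, 0.5217, -1.7181, -0.1772]

1.4712 0.3660 -0.2571 0.5217 -1.7181 -0.1772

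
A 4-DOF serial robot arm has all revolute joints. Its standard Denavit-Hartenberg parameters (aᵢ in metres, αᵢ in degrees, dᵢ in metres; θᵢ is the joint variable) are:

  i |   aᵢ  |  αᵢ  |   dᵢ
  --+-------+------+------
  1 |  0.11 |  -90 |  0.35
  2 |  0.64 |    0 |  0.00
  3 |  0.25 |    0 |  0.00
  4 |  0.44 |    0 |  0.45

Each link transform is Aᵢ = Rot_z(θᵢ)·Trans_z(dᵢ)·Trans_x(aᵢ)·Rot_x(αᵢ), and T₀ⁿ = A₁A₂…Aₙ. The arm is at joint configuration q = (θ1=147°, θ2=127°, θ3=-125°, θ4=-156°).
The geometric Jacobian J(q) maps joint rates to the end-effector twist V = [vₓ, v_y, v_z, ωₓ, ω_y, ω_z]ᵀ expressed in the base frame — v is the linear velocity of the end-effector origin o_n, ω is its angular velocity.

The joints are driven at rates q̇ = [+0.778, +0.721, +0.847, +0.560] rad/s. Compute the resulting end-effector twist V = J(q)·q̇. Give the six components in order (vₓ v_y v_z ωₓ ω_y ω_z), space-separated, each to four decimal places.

0.4482 0.0993 0.7275 -1.1590 -1.7847 0.7780

o_n = [0.1078, -0.6066, 0.0230]
J₁: ẑ×o_n = [0.6066, 0.1078, -0.0000], ω = ẑ
J2: z=[-0.5446, -0.8387, 0.0000] o=[-0.0923, 0.0599, 0.3500] → [0.2742, -0.1781, 0.5308, -0.5446, -0.8387, 0.0000]
J3: z=[-0.5446, -0.8387, 0.0000] o=[0.2308, -0.1499, -0.1611] → [-0.1544, 0.1003, 0.1456, -0.5446, -0.8387, 0.0000]
J4: z=[-0.5446, -0.8387, 0.0000] o=[0.0212, -0.0138, -0.1699] → [-0.1618, 0.1051, 0.3955, -0.5446, -0.8387, 0.0000]
V = J·q̇ = [0.4482, 0.0993, 0.7275, -1.1590, -1.7847, 0.7780]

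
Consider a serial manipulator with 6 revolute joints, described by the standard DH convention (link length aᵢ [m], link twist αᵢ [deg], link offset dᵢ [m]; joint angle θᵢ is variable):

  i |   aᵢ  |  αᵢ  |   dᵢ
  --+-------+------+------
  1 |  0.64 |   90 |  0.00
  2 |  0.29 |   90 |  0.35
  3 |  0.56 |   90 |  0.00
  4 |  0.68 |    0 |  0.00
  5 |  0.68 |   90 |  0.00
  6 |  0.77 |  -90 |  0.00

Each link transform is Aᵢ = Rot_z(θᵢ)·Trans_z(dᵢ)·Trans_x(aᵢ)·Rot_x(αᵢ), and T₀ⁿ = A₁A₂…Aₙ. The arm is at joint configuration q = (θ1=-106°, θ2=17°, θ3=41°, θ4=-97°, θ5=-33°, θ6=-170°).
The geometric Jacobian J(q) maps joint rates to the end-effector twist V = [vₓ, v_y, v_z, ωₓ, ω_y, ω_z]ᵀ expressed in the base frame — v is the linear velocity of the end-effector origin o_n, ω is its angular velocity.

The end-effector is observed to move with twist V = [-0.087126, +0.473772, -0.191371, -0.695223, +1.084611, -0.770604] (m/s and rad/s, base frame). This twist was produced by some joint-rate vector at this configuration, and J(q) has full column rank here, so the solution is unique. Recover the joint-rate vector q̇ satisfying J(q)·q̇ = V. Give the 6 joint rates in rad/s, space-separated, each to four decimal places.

-0.5400 -0.2940 0.1080 -0.7420 -0.7880 -0.2120

o_n = [-1.0512, -0.7746, 0.7636]
J₁: ẑ×o_n = [0.7746, -1.0512, 0.0000], ω = ẑ
J2: z=[-0.9613, 0.2756, 0.0000] o=[-0.1764, -0.6152, 0.0000] → [0.2105, 0.7340, 0.3943, -0.9613, 0.2756, 0.0000]
J3: z=[-0.0806, -0.2810, -0.9563] o=[-0.5893, -0.7853, 0.0848] → [-0.1805, 0.4964, -0.1307, -0.0806, -0.2810, -0.9563]
J4: z=[0.5525, -0.8111, 0.1918] o=[-1.0539, -1.0726, 0.2084] → [-0.5075, -0.3063, 0.1668, 0.5525, -0.8111, 0.1918]
J5: z=[0.5525, -0.8111, 0.1918] o=[-0.9307, -0.8404, 0.8355] → [0.0457, 0.0166, -0.0614, 0.5525, -0.8111, 0.1918]
J6: z=[0.5837, 0.2123, -0.7837] o=[-0.5261, -0.4698, 1.2372] → [-0.3394, 0.6879, -0.0665, 0.5837, 0.2123, -0.7837]
q̇ = J⁺·V = [-0.5400, -0.2940, 0.1080, -0.7420, -0.7880, -0.2120]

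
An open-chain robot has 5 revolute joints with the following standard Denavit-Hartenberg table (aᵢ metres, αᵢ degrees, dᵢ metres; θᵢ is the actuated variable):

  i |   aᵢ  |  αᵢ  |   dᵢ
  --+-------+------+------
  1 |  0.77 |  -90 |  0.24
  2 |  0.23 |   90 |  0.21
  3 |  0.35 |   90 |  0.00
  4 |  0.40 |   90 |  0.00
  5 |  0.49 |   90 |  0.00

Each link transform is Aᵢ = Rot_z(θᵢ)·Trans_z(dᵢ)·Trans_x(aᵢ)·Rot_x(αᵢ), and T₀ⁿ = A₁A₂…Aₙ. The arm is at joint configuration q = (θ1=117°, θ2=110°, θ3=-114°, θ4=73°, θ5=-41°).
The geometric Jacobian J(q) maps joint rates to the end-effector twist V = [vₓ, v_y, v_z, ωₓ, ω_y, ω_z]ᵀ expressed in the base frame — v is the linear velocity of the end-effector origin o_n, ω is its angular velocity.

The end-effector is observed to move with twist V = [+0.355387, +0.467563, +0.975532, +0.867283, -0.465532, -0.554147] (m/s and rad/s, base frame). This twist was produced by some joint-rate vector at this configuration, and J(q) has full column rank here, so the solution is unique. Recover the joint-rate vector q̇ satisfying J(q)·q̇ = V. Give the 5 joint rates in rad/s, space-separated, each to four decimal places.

-0.0060 -0.7020 -0.7100 -0.6660 -0.4710

o_n = [-0.2212, 1.4167, -0.2841]
J₁: ẑ×o_n = [-1.4167, -0.2212, 0.0000], ω = ẑ
J2: z=[-0.8910, -0.4540, 0.0000] o=[-0.3496, 0.6861, 0.2400] → [0.2379, -0.4670, -0.5927, -0.8910, -0.4540, 0.0000]
J3: z=[-0.4266, 0.8373, -0.3420] o=[-0.5010, 0.5206, 0.0239] → [0.0486, -0.2271, -0.6165, -0.4266, 0.8373, -0.3420]
J4: z=[-0.5043, 0.0937, 0.8585] o=[-0.2382, 0.7092, 0.1576] → [-0.6487, -0.2081, -0.3583, -0.5043, 0.0937, 0.8585]
J5: z=[0.8427, 0.2704, 0.4655] o=[-0.3136, 1.0925, 0.0715] → [-0.2471, 0.3427, 0.2482, 0.8427, 0.2704, 0.4655]
q̇ = J⁺·V = [-0.0060, -0.7020, -0.7100, -0.6660, -0.4710]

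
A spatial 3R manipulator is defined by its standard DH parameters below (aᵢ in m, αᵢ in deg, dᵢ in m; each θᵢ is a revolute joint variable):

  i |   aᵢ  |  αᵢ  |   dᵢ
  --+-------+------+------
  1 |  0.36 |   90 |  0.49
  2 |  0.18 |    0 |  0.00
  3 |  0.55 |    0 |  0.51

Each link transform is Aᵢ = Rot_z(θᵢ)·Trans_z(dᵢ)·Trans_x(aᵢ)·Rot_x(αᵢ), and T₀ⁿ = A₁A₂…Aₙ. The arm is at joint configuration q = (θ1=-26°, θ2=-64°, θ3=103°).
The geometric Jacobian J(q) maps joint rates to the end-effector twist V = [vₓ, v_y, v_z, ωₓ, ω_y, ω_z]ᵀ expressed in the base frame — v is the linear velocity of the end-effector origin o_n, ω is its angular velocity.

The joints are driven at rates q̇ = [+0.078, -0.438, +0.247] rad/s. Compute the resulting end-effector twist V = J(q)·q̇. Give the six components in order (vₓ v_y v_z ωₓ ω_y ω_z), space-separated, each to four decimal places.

0.0611 0.0454 -0.1162 0.0837 0.1717 0.0780

o_n = [0.5551, -0.8382, 0.6743]
J₁: ẑ×o_n = [0.8382, 0.5551, -0.0000], ω = ẑ
J2: z=[-0.4384, -0.8988, 0.0000] o=[0.3236, -0.1578, 0.4900] → [-0.1657, 0.0808, 0.5063, -0.4384, -0.8988, 0.0000]
J3: z=[-0.4384, -0.8988, 0.0000] o=[0.3945, -0.1924, 0.3282] → [-0.3111, 0.1517, 0.4274, -0.4384, -0.8988, 0.0000]
V = J·q̇ = [0.0611, 0.0454, -0.1162, 0.0837, 0.1717, 0.0780]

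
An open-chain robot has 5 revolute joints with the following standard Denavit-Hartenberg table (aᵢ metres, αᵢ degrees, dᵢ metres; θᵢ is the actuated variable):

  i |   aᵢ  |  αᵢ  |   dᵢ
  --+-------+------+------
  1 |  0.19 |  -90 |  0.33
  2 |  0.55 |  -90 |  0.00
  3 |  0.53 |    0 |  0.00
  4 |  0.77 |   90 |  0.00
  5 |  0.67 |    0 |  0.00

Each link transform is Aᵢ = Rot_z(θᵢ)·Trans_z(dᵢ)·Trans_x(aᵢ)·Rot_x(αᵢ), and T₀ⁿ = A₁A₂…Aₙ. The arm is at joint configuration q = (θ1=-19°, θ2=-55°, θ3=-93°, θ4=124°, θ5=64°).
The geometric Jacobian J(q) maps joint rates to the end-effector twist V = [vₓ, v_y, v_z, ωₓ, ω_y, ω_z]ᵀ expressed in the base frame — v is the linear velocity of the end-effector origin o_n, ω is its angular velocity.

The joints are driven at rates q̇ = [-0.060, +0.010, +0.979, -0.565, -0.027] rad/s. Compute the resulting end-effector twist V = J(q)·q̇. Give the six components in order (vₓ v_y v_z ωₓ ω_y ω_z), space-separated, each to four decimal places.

o_n = [1.4177, -0.5078, 1.1593]
J₁: ẑ×o_n = [0.5078, 1.4177, -0.0000], ω = ẑ
J2: z=[0.3256, 0.9455, 0.0000] o=[0.1796, -0.0619, 0.3300] → [0.7841, -0.2700, -1.3158, 0.3256, 0.9455, 0.0000]
J3: z=[0.7745, -0.2667, -0.5736] o=[0.4779, -0.1646, 0.7805] → [-0.2979, -0.8324, -0.0152, 0.7745, -0.2667, -0.5736]
J4: z=[0.7745, -0.2667, -0.5736] o=[0.6352, 0.3411, 0.7578] → [-0.5940, -0.7598, -0.4488, 0.7745, -0.2667, -0.5736]
J5: z=[0.5584, 0.7143, 0.4219] o=[0.8640, -0.1572, 1.2985] → [0.0485, 0.3113, -0.5913, 0.5584, 0.7143, 0.4219]
V = J·q̇ = [0.0200, -0.4818, 0.2415, 0.3088, -0.1202, -0.3089]

0.0200 -0.4818 0.2415 0.3088 -0.1202 -0.3089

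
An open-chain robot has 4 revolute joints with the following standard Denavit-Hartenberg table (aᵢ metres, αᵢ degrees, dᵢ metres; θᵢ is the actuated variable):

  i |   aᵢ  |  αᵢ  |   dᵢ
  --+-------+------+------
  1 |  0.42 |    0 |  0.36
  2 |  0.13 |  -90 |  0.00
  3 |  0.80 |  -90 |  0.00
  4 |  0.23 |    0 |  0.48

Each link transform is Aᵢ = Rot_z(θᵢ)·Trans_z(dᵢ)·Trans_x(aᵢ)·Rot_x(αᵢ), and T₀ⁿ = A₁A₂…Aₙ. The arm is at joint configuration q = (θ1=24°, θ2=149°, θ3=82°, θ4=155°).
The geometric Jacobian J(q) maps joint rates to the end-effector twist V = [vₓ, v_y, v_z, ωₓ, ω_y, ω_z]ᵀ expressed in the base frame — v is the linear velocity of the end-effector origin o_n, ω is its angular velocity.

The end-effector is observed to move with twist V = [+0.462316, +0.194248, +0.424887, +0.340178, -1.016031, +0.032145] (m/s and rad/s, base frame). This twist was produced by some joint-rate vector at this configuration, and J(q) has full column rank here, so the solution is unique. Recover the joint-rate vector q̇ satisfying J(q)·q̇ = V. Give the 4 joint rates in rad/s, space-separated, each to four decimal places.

0.8910 -0.7940 0.9670 0.4660

o_n = [0.6566, 0.2353, -0.2926]
J₁: ẑ×o_n = [-0.2353, 0.6566, 0.0000], ω = ẑ
J2: z=[0.0000, 0.0000, 1.0000] o=[0.3837, 0.1708, 0.3600] → [-0.0644, 0.2729, 0.0000, 0.0000, 0.0000, 1.0000]
J3: z=[-0.1219, -0.9925, 0.0000] o=[0.2547, 0.1867, 0.3600] → [0.6477, -0.0795, 0.3930, -0.1219, -0.9925, 0.0000]
J4: z=[0.9829, -0.1207, -0.1392] o=[0.1441, 0.2002, -0.4322] → [-0.0120, -0.2085, 0.0963, 0.9829, -0.1207, -0.1392]
q̇ = J⁺·V = [0.8910, -0.7940, 0.9670, 0.4660]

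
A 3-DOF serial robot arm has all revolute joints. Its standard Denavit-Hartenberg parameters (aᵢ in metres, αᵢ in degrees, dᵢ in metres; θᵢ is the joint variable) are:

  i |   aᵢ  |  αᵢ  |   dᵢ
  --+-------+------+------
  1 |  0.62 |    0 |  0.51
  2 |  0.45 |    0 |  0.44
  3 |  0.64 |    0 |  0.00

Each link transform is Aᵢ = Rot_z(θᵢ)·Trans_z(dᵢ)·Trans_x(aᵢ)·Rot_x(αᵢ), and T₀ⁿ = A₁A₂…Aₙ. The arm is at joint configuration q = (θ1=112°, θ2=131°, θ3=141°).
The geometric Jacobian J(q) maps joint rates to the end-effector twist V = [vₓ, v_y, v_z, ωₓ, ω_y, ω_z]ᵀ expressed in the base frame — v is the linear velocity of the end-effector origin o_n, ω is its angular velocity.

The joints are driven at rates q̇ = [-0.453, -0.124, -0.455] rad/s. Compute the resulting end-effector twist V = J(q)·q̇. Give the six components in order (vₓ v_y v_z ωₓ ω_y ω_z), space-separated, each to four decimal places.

o_n = [0.1481, 0.4342, 0.9500]
J₁: ẑ×o_n = [-0.4342, 0.1481, 0.0000], ω = ẑ
J2: z=[0.0000, 0.0000, 1.0000] o=[-0.2323, 0.5749, 0.5100] → [0.1406, 0.3804, -0.0000, 0.0000, 0.0000, 1.0000]
J3: z=[0.0000, 0.0000, 1.0000] o=[-0.4366, 0.1739, 0.9500] → [-0.2603, 0.5847, 0.0000, 0.0000, 0.0000, 1.0000]
V = J·q̇ = [0.2977, -0.3803, 0.0000, 0.0000, 0.0000, -1.0320]

0.2977 -0.3803 0.0000 0.0000 0.0000 -1.0320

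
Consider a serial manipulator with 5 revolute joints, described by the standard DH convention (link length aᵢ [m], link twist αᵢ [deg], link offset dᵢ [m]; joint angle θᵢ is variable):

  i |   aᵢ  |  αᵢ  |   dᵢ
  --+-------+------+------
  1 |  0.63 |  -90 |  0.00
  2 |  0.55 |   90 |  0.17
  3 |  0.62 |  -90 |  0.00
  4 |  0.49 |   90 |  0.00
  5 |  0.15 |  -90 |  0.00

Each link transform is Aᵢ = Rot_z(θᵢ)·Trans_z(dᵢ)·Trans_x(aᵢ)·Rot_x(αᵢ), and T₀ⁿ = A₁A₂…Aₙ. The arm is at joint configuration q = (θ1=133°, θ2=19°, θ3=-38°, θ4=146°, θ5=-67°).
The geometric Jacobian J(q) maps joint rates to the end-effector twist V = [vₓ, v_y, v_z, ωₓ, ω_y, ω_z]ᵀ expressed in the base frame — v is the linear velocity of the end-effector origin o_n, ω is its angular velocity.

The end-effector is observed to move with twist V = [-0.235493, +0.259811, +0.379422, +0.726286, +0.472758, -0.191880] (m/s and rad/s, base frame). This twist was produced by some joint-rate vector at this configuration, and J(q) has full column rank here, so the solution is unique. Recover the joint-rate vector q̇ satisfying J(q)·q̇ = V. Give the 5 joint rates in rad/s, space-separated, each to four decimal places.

o_n = [-0.7157, 0.8269, -0.4838]
J₁: ẑ×o_n = [-0.8269, -0.7157, 0.0000], ω = ẑ
J2: z=[-0.7314, -0.6820, 0.0000] o=[-0.4297, 0.4608, 0.0000] → [0.3300, -0.3539, -0.4629, -0.7314, -0.6820, 0.0000]
J3: z=[-0.2220, 0.2381, 0.9455] o=[-0.9087, 0.7251, -0.1791] → [-0.1688, 0.1148, -0.0685, -0.2220, 0.2381, 0.9455]
J4: z=[-0.9733, -0.1117, -0.2004] o=[-0.9445, 1.3233, -0.3381] → [-0.0832, -0.1877, 0.5087, -0.9733, -0.1117, -0.2004]
J5: z=[0.1517, 0.3421, -0.9273] o=[-0.8602, 0.8661, -0.4930] → [-0.0333, -0.1354, -0.0554, 0.1517, 0.3421, -0.9273]
q̇ = J⁺·V = [0.0270, -0.8310, -0.3170, -0.0610, -0.0740]

0.0270 -0.8310 -0.3170 -0.0610 -0.0740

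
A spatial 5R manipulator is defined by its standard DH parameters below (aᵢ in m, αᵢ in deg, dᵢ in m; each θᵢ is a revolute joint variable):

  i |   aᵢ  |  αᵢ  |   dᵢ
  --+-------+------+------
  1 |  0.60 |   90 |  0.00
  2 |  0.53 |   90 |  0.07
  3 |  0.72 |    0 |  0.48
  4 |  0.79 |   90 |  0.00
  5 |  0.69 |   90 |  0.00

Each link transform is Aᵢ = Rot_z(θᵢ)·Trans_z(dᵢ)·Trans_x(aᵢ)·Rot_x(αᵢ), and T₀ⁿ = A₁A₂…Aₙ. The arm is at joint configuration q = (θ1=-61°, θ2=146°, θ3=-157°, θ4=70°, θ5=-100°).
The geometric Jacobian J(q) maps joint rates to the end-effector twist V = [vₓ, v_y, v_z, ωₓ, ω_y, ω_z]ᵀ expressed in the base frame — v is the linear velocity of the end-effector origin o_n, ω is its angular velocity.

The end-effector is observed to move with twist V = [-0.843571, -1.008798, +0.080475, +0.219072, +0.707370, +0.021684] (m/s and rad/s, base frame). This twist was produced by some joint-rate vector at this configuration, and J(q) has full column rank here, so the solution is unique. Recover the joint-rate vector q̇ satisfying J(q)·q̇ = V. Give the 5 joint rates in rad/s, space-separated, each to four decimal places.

-0.5990 -0.5750 -0.5330 0.7610 -0.7730

o_n = [1.0462, -0.0711, -0.2200]
J₁: ẑ×o_n = [0.0711, 1.0462, -0.0000], ω = ẑ
J2: z=[-0.8746, -0.4848, 0.0000] o=[0.2909, -0.5248, 0.0000] → [0.1067, -0.1924, -0.0306, -0.8746, -0.4848, 0.0000]
J3: z=[0.2711, -0.4891, 0.8290] o=[0.0166, -0.1744, 0.2964] → [0.1669, 0.9936, 0.5316, 0.2711, -0.4891, 0.8290]
J4: z=[0.2711, -0.4891, 0.8290] o=[0.6592, -0.7533, 0.3237] → [-0.2997, 0.4683, 0.3742, 0.2711, -0.4891, 0.8290]
J5: z=[0.4471, -0.6987, -0.5584] o=[1.3326, -0.3409, 0.3468] → [0.5467, 0.4134, -0.0794, 0.4471, -0.6987, -0.5584]
q̇ = J⁺·V = [-0.5990, -0.5750, -0.5330, 0.7610, -0.7730]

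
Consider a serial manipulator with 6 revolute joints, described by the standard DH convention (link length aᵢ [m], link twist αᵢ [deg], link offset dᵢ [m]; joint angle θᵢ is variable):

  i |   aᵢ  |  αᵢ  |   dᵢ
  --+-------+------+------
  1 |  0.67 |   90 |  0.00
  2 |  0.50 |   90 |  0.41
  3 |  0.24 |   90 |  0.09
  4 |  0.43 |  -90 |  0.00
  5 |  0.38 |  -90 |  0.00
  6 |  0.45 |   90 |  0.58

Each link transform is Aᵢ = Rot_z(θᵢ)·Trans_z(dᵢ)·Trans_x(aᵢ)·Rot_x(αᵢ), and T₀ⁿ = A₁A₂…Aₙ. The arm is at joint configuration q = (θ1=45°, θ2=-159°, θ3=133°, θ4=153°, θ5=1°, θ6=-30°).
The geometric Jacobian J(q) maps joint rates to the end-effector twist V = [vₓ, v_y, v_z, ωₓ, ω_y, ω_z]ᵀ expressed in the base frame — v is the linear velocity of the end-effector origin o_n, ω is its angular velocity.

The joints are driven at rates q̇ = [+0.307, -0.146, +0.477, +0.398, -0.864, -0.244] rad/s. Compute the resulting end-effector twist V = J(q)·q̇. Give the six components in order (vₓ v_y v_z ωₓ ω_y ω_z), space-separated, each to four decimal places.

-0.8562 -1.0727 -0.6996 -0.0443 -0.8587 1.3995

o_n = [-0.5668, 0.3792, 0.1520]
J₁: ẑ×o_n = [-0.3792, -0.5668, 0.0000], ω = ẑ
J2: z=[0.7071, -0.7071, 0.0000] o=[0.4738, 0.4738, 0.0000] → [-0.1075, -0.1075, -0.8026, 0.7071, -0.7071, 0.0000]
J3: z=[-0.2534, -0.2534, 0.9336] o=[0.4336, -0.1462, -0.1792] → [-0.5745, -0.8500, -0.3867, -0.2534, -0.2534, 0.9336]
J4: z=[-0.0006, -0.9650, -0.2621] o=[0.6430, -0.1851, -0.0365] → [-0.0340, 0.3172, -1.1678, -0.0006, -0.9650, -0.2621]
J5: z=[-0.2134, 0.2562, -0.9428] o=[0.2229, -0.2089, 0.0521] → [0.5801, 0.7658, 0.0768, -0.2134, 0.2562, -0.9428]
J6: z=[0.0176, 0.9659, 0.2585] o=[-0.1483, -0.2236, 0.1321] → [-0.1366, -0.1085, 0.4148, 0.0176, 0.9659, 0.2585]
V = J·q̇ = [-0.8562, -1.0727, -0.6996, -0.0443, -0.8587, 1.3995]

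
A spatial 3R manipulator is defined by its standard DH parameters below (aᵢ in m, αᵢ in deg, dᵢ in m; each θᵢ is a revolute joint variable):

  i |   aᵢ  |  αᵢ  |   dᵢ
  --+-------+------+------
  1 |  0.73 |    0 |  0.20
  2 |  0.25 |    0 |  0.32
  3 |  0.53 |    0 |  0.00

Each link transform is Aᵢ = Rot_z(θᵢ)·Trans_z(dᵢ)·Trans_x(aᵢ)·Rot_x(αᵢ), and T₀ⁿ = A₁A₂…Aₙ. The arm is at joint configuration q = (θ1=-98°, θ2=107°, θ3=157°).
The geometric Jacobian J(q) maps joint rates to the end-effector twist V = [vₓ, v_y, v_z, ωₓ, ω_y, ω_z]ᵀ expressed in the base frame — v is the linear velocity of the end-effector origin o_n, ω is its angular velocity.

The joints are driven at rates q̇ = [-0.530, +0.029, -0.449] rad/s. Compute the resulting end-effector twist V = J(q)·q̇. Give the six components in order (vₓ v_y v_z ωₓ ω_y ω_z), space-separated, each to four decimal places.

o_n = [-0.3689, -0.5556, 0.5200]
J₁: ẑ×o_n = [0.5556, -0.3689, 0.0000], ω = ẑ
J2: z=[0.0000, 0.0000, 1.0000] o=[-0.1016, -0.7229, 0.2000] → [-0.1673, -0.2673, 0.0000, 0.0000, 0.0000, 1.0000]
J3: z=[0.0000, 0.0000, 1.0000] o=[0.1453, -0.6838, 0.5200] → [-0.1282, -0.5143, 0.0000, 0.0000, 0.0000, 1.0000]
V = J·q̇ = [-0.2417, 0.4187, 0.0000, 0.0000, 0.0000, -0.9500]

-0.2417 0.4187 0.0000 0.0000 0.0000 -0.9500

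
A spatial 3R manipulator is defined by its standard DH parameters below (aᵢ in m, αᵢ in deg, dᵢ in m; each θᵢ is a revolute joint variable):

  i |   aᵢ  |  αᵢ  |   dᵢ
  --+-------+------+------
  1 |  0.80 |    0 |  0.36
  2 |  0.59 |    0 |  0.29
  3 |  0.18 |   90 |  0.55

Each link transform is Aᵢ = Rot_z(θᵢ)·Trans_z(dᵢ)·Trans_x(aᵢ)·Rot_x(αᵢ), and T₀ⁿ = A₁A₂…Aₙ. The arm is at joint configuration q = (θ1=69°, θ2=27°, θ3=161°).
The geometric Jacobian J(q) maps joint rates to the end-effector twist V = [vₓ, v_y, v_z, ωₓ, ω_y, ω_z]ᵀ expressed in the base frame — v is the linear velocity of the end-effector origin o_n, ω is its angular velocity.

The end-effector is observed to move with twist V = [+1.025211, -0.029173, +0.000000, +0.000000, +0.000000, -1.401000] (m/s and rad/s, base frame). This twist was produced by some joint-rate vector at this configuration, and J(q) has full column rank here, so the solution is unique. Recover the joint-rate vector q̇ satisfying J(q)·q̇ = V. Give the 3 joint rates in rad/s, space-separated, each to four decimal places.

o_n = [0.1845, 1.1582, 1.2000]
J₁: ẑ×o_n = [-1.1582, 0.1845, 0.0000], ω = ẑ
J2: z=[0.0000, 0.0000, 1.0000] o=[0.2867, 0.7469, 0.3600] → [-0.4114, -0.1022, 0.0000, 0.0000, 0.0000, 1.0000]
J3: z=[0.0000, 0.0000, 1.0000] o=[0.2250, 1.3336, 0.6500] → [0.1754, -0.0405, 0.0000, 0.0000, 0.0000, 1.0000]
q̇ = J⁺·V = [-0.6010, -0.8000, 0.0000]

-0.6010 -0.8000 0.0000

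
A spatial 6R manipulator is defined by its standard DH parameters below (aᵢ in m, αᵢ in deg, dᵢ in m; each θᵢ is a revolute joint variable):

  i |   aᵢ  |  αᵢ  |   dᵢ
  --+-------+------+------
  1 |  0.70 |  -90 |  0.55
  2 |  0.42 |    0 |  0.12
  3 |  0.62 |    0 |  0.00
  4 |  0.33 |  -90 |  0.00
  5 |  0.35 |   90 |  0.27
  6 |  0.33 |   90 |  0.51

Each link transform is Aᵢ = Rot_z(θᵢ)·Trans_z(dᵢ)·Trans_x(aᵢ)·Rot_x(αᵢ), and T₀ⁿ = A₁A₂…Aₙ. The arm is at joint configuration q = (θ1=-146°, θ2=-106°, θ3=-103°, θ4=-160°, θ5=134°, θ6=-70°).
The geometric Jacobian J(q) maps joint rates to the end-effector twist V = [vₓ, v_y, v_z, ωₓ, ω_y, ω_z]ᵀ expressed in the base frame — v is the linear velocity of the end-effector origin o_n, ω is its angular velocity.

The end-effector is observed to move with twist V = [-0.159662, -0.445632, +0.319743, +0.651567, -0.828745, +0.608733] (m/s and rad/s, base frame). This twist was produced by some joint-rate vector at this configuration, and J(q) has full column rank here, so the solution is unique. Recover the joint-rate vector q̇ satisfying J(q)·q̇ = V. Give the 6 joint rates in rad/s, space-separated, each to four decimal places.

o_n = [-0.6541, 0.2430, 0.7515]
J₁: ẑ×o_n = [-0.2430, -0.6541, 0.0000], ω = ẑ
J2: z=[0.5592, -0.8290, 0.0000] o=[-0.5803, -0.3914, 0.5500] → [-0.1670, -0.1127, 0.2936, 0.5592, -0.8290, 0.0000]
J3: z=[0.5592, -0.8290, 0.0000] o=[-0.4172, -0.4262, 0.9537] → [0.1677, 0.1131, 0.1778, 0.5592, -0.8290, 0.0000]
J4: z=[0.5592, -0.8290, 0.0000] o=[0.0323, -0.1230, 0.6531] → [-0.0815, -0.0550, -0.3644, 0.5592, -0.8290, 0.0000]
J5: z=[-0.1297, -0.0875, -0.9877] o=[-0.2379, -0.3052, 0.7048] → [0.5374, 0.4171, -0.1075, -0.1297, -0.0875, -0.9877]
J6: z=[-0.9775, 0.1786, 0.1125] o=[-0.2146, 0.0142, 0.4001] → [0.0370, 0.2940, -0.1452, -0.9775, 0.1786, 0.1125]
q̇ = J⁺·V = [0.6300, 0.5960, 0.4940, -0.1150, 0.0090, -0.1100]

0.6300 0.5960 0.4940 -0.1150 0.0090 -0.1100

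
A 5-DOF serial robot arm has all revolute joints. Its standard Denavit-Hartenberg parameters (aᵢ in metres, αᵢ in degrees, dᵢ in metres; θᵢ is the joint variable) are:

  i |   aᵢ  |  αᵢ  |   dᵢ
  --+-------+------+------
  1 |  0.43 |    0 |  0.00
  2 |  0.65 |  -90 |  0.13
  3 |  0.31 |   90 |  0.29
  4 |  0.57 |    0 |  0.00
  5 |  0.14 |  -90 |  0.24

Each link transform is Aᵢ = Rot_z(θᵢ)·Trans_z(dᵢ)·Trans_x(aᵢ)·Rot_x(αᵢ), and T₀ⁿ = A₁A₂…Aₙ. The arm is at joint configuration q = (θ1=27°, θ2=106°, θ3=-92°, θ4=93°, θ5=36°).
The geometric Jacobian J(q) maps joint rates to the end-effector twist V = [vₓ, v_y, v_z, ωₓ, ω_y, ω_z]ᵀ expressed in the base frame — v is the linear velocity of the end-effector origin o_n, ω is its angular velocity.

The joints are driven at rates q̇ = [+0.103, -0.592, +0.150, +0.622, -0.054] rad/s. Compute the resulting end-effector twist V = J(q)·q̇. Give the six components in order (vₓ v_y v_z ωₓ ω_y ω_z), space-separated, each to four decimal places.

-0.1772 0.5977 -0.3786 0.2774 -0.5175 -0.5088

o_n = [-0.6000, -0.1699, 0.3136]
J₁: ẑ×o_n = [0.1699, -0.6000, 0.0000], ω = ẑ
J2: z=[0.0000, 0.0000, 1.0000] o=[0.3831, 0.1952, 0.0000] → [0.3651, -0.9831, 0.0000, 0.0000, 0.0000, 1.0000]
J3: z=[-0.7314, -0.6820, 0.0000] o=[-0.0602, 0.6706, 0.1300] → [-0.1252, 0.1343, 0.2466, -0.7314, -0.6820, 0.0000]
J4: z=[0.6816, -0.7309, -0.0349] o=[-0.2649, 0.4649, 0.4398] → [0.0701, 0.0977, -0.6776, 0.6816, -0.7309, -0.0349]
J5: z=[0.6816, -0.7309, -0.0349] o=[-0.6819, 0.0775, 0.4100] → [0.0618, 0.0629, -0.1087, 0.6816, -0.7309, -0.0349]
V = J·q̇ = [-0.1772, 0.5977, -0.3786, 0.2774, -0.5175, -0.5088]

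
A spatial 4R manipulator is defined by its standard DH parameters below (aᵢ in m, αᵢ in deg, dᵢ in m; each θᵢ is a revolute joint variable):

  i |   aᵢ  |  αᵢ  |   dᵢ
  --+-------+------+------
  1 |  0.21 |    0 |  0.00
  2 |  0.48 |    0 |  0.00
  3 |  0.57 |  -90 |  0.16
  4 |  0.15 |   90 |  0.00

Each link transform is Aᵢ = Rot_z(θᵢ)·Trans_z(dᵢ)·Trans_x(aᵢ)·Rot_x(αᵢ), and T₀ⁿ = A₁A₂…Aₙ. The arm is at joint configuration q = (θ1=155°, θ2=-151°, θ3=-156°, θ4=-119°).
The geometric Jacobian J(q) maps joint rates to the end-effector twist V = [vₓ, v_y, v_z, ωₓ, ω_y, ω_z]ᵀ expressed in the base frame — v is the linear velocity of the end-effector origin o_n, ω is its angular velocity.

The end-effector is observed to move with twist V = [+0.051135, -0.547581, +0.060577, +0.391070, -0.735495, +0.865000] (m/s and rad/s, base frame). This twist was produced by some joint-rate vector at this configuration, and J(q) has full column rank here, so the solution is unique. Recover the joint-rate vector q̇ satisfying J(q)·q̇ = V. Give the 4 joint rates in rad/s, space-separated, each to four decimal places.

o_n = [-0.1506, -0.1112, 0.2912]
J₁: ẑ×o_n = [0.1112, -0.1506, 0.0000], ω = ẑ
J2: z=[0.0000, 0.0000, 1.0000] o=[-0.1903, 0.0887, 0.0000] → [0.2000, 0.0398, -0.0000, 0.0000, 0.0000, 1.0000]
J3: z=[0.0000, 0.0000, 1.0000] o=[0.2885, 0.1222, 0.0000] → [0.2335, -0.4391, 0.0000, 0.0000, 0.0000, 1.0000]
J4: z=[0.4695, -0.8829, 0.0000] o=[-0.2148, -0.1454, 0.1600] → [-0.1158, -0.0616, 0.0727, 0.4695, -0.8829, 0.0000]
q̇ = J⁺·V = [0.6120, -0.6120, 0.8650, 0.8330]

0.6120 -0.6120 0.8650 0.8330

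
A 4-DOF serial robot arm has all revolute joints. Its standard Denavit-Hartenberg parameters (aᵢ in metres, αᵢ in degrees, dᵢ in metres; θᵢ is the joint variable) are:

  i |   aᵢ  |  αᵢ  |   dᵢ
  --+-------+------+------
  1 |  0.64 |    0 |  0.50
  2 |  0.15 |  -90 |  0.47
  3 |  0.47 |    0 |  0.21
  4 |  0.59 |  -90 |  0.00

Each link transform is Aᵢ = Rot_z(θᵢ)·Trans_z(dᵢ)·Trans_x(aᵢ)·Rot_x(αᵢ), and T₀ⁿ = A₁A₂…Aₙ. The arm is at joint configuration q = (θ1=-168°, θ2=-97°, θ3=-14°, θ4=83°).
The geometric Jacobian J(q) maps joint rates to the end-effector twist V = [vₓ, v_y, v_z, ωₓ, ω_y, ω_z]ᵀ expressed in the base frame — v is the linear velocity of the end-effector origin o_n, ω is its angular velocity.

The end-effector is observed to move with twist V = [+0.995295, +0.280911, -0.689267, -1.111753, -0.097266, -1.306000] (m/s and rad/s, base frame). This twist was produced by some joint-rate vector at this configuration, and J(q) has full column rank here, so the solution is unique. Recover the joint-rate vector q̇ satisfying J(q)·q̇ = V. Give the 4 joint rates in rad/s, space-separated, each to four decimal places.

o_n = [-0.9065, 0.6630, 0.5329]
J₁: ẑ×o_n = [-0.6630, -0.9065, 0.0000], ω = ẑ
J2: z=[0.0000, 0.0000, 1.0000] o=[-0.6260, -0.1331, 0.5000] → [-0.7961, -0.2804, 0.0000, 0.0000, 0.0000, 1.0000]
J3: z=[-0.9962, -0.0872, 0.0000] o=[-0.6391, 0.0164, 0.9700] → [0.0381, -0.4354, -0.6675, -0.9962, -0.0872, 0.0000]
J4: z=[-0.9962, -0.0872, 0.0000] o=[-0.8880, 0.4524, 1.0837] → [0.0480, -0.5487, -0.2114, -0.9962, -0.0872, 0.0000]
q̇ = J⁺·V = [-0.6620, -0.6440, 0.9940, 0.1220]

-0.6620 -0.6440 0.9940 0.1220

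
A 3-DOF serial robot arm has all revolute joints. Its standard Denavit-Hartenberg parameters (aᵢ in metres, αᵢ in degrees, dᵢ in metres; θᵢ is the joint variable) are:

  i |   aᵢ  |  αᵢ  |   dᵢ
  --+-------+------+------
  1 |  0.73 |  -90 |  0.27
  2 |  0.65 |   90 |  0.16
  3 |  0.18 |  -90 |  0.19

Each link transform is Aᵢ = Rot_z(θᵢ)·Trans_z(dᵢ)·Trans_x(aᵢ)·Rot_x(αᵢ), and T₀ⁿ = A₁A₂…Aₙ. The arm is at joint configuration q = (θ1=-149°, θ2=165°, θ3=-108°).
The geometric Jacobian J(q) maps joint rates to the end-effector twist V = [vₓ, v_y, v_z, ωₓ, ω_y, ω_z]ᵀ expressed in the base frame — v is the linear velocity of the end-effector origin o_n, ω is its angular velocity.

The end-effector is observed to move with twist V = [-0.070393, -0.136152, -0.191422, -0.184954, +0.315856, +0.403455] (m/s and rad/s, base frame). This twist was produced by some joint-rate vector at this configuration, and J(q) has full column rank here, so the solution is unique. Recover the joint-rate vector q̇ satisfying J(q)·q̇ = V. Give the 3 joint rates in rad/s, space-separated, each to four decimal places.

0.3880 -0.3660 -0.0160

o_n = [-0.1815, -0.0960, -0.0674]
J₁: ẑ×o_n = [0.0960, -0.1815, 0.0000], ω = ẑ
J2: z=[0.5150, -0.8572, 0.0000] o=[-0.6257, -0.3760, 0.2700] → [0.2892, 0.1738, 0.5249, 0.5150, -0.8572, 0.0000]
J3: z=[-0.2219, -0.1333, -0.9659] o=[-0.0052, -0.1898, 0.1018] → [0.1131, 0.1328, -0.0443, -0.2219, -0.1333, -0.9659]
q̇ = J⁺·V = [0.3880, -0.3660, -0.0160]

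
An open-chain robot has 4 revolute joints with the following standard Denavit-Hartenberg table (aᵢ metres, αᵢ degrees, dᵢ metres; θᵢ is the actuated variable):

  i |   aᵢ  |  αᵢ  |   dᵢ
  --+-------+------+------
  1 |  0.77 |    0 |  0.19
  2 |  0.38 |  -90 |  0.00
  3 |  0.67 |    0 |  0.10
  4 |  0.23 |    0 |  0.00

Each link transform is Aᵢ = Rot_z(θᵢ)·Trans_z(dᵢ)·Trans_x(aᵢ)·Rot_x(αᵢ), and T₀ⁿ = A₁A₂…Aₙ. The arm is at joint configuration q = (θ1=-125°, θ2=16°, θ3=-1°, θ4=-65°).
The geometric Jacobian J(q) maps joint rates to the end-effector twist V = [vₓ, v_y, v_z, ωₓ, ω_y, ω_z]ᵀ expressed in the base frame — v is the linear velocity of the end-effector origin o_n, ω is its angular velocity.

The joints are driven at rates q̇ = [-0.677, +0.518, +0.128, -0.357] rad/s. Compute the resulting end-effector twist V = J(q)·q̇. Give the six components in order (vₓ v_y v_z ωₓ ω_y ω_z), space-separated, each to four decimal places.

-0.5889 0.3872 -0.0643 -0.2165 0.0746 -0.1590

o_n = [-0.7194, -1.7445, 0.4118]
J₁: ẑ×o_n = [1.7445, -0.7194, 0.0000], ω = ẑ
J2: z=[0.0000, 0.0000, 1.0000] o=[-0.4417, -0.6307, 0.1900] → [1.1137, -0.2777, 0.0000, 0.0000, 0.0000, 1.0000]
J3: z=[0.9455, -0.3256, 0.0000] o=[-0.5654, -0.9900, 0.1900] → [-0.0722, -0.2097, -0.7634, 0.9455, -0.3256, 0.0000]
J4: z=[0.9455, -0.3256, 0.0000] o=[-0.6889, -1.6560, 0.2017] → [-0.0684, -0.1987, -0.0935, 0.9455, -0.3256, 0.0000]
V = J·q̇ = [-0.5889, 0.3872, -0.0643, -0.2165, 0.0746, -0.1590]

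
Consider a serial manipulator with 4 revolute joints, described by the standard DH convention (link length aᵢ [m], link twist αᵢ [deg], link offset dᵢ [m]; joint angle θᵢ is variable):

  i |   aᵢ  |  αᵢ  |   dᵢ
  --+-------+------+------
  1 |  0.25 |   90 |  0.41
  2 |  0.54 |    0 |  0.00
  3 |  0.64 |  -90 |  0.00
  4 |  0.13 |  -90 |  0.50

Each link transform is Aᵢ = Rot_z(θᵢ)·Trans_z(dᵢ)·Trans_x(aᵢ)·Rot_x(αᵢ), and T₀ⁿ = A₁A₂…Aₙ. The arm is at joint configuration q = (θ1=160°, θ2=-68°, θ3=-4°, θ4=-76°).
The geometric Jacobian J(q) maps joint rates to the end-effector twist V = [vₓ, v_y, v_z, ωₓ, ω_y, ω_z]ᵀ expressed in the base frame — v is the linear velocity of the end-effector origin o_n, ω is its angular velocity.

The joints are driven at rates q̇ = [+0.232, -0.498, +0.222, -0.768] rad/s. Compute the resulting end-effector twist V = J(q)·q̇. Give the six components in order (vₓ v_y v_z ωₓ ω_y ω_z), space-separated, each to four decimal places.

0.2787 -0.3560 -0.1971 0.5920 -0.5092 -0.0053

o_n = [-1.0237, 0.5068, -0.5748]
J₁: ẑ×o_n = [-0.5068, -1.0237, 0.0000], ω = ẑ
J2: z=[0.3420, 0.9397, 0.0000] o=[-0.2349, 0.0855, 0.4100] → [-0.9254, 0.3368, 0.8853, 0.3420, 0.9397, 0.0000]
J3: z=[0.3420, 0.9397, 0.0000] o=[-0.4250, 0.1547, -0.0907] → [-0.4549, 0.1656, 0.6830, 0.3420, 0.9397, 0.0000]
J4: z=[-0.8937, 0.3253, 0.3090] o=[-0.6109, 0.2223, -0.6994] → [-0.0474, -0.0162, -0.1200, -0.8937, 0.3253, 0.3090]
V = J·q̇ = [0.2787, -0.3560, -0.1971, 0.5920, -0.5092, -0.0053]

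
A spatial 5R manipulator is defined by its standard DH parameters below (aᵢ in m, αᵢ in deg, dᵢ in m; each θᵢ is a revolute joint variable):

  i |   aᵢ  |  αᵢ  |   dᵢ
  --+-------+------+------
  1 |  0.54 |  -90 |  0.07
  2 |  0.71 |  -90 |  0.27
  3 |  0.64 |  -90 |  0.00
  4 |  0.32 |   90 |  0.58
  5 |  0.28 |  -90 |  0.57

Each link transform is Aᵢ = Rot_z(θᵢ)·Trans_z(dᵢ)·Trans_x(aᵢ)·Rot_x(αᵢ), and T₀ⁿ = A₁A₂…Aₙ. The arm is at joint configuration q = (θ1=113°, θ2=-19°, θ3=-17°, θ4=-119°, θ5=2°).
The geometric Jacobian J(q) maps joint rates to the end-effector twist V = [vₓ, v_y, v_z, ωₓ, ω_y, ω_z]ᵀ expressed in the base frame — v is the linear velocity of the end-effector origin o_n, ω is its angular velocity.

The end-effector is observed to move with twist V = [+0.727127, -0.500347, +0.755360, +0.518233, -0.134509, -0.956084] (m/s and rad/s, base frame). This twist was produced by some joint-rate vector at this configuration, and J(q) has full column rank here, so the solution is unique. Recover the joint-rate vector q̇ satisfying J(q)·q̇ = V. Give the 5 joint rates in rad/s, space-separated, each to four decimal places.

-0.2150 -0.7510 0.8330 -0.4730 0.4920

o_n = [-0.2050, 1.3471, 0.0760]
J₁: ẑ×o_n = [-1.3471, -0.2050, 0.0000], ω = ẑ
J2: z=[-0.9205, -0.3907, 0.0000] o=[-0.2110, 0.4971, 0.0700] → [-0.0024, 0.0056, -0.7802, -0.9205, -0.3907, 0.0000]
J3: z=[-0.1272, 0.2997, -0.9455] o=[-0.7218, 1.0095, 0.3012] → [0.2518, -0.5173, -0.1978, -0.1272, 0.2997, -0.9455]
J4: z=[0.7723, 0.6281, 0.0952] o=[-1.1202, 1.4691, 0.5004] → [-0.2549, 0.4148, -0.6690, 0.7723, 0.6281, 0.0952]
J5: z=[0.6061, -0.7733, 0.1861] o=[-0.6113, 1.8059, 0.2427] → [0.2142, 0.1766, 0.0362, 0.6061, -0.7733, 0.1861]
q̇ = J⁺·V = [-0.2150, -0.7510, 0.8330, -0.4730, 0.4920]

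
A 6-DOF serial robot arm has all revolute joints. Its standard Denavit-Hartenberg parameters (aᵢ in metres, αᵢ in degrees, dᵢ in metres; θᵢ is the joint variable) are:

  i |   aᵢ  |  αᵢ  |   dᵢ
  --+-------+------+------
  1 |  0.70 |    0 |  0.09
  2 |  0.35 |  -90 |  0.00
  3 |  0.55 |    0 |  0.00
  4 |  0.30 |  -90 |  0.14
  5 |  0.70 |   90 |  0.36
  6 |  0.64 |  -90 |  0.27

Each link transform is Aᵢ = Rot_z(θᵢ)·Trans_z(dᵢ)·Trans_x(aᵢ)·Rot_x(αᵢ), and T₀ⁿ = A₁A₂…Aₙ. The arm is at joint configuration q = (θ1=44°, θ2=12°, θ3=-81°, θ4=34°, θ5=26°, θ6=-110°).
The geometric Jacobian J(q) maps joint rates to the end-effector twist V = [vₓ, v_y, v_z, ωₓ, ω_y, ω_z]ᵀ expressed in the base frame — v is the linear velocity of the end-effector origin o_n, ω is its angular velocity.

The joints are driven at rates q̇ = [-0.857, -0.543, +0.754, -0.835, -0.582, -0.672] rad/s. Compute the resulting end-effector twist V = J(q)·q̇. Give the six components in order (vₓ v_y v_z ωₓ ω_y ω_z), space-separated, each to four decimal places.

o_n = [0.8307, 1.2785, 1.4201]
J₁: ẑ×o_n = [-1.2785, 0.8307, 0.0000], ω = ẑ
J2: z=[0.0000, 0.0000, 1.0000] o=[0.5035, 0.4863, 0.0900] → [-0.7922, 0.3272, 0.0000, 0.0000, 0.0000, 1.0000]
J3: z=[-0.8290, 0.5592, 0.0000] o=[0.6993, 0.7764, 0.0900] → [0.7438, 1.1027, -0.4897, -0.8290, 0.5592, 0.0000]
J4: z=[-0.8290, 0.5592, 0.0000] o=[0.7474, 0.8478, 0.6332] → [0.4400, 0.6523, -0.4037, -0.8290, 0.5592, 0.0000]
J5: z=[0.4090, 0.6063, -0.6820] o=[0.7457, 1.0957, 0.8526] → [0.4687, -0.2900, 0.0232, 0.4090, 0.6063, -0.6820]
J6: z=[-0.5780, 0.7505, 0.3206] o=[1.3873, 1.4981, 1.0673] → [0.3352, 0.0255, 0.5446, -0.5780, 0.7505, 0.3206]
V = J·q̇ = [1.2212, -0.4511, -0.4117, 0.2175, -0.9025, -1.2185]

1.2212 -0.4511 -0.4117 0.2175 -0.9025 -1.2185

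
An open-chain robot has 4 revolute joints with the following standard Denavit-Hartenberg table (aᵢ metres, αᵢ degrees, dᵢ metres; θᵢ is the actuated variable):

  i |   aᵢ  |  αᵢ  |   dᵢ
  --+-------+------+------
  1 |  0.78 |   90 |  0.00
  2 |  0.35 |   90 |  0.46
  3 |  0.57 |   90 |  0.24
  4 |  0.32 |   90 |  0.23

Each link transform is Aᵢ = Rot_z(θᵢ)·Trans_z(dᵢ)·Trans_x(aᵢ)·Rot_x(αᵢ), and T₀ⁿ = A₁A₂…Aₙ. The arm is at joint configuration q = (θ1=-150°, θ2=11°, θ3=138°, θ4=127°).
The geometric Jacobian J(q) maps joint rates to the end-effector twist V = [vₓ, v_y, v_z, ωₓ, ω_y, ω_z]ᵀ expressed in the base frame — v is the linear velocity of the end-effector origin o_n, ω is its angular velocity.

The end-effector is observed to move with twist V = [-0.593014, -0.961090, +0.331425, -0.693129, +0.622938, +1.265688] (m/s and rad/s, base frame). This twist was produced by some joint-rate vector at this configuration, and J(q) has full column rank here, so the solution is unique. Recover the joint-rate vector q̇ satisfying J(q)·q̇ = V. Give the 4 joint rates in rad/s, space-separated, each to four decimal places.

0.4720 0.4030 -0.7240 0.6500

o_n = [-1.3891, 0.2182, -0.4438]
J₁: ẑ×o_n = [-0.2182, -1.3891, 0.0000], ω = ẑ
J2: z=[-0.5000, 0.8660, 0.0000] o=[-0.6755, -0.3900, 0.0000] → [-0.3844, -0.2219, 0.3139, -0.5000, 0.8660, 0.0000]
J3: z=[-0.1652, -0.0954, -0.9816] o=[-1.2030, -0.1634, 0.0668] → [0.4233, 0.0982, -0.0808, -0.1652, -0.0954, -0.9816]
J4: z=[-0.9404, 0.3152, 0.1277] o=[-1.0733, 0.3519, -0.2496] → [-0.0441, -0.2229, 0.2253, -0.9404, 0.3152, 0.1277]
q̇ = J⁺·V = [0.4720, 0.4030, -0.7240, 0.6500]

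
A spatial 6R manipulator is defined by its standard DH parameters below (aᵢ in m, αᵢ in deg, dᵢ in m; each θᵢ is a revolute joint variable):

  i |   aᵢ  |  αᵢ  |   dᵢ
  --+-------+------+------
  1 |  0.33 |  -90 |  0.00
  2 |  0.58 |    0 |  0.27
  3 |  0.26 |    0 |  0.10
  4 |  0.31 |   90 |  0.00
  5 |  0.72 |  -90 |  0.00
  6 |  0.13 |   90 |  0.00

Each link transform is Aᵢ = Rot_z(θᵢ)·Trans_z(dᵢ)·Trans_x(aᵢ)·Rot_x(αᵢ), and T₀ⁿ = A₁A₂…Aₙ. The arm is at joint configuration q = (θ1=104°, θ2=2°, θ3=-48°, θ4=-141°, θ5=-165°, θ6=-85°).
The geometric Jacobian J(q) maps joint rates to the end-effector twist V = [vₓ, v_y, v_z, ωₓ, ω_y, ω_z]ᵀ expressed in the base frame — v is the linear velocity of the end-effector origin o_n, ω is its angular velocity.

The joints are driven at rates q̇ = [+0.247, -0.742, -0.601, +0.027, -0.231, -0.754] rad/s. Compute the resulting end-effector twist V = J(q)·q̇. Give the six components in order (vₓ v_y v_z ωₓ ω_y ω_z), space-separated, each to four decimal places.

o_n = [-0.5381, 1.4112, 0.0866]
J₁: ẑ×o_n = [-1.4112, -0.5381, 0.0000], ω = ẑ
J2: z=[-0.9703, -0.2419, 0.0000] o=[-0.0798, 0.3202, 0.0000] → [-0.0209, 0.0840, -1.1695, -0.9703, -0.2419, 0.0000]
J3: z=[-0.9703, -0.2419, 0.0000] o=[-0.4820, 0.8173, -0.0202] → [-0.0258, 0.1036, -0.5898, -0.9703, -0.2419, 0.0000]
J4: z=[-0.9703, -0.2419, 0.0000] o=[-0.6228, 0.9684, 0.1668] → [0.0194, -0.0778, -0.4092, -0.9703, -0.2419, 0.0000]
J5: z=[-0.0295, 0.1182, -0.9925] o=[-0.5483, 0.6698, 0.1290] → [0.7309, -0.0114, -0.0231, -0.0295, 0.1182, -0.9925]
J6: z=[0.9994, -0.0156, -0.0315] o=[-0.5345, 1.3847, 0.2138] → [0.0028, 0.1272, 0.0265, 0.9994, -0.0156, -0.0315]
V = J·q̇ = [-0.4879, -0.3529, 1.1966, 0.5302, 0.3028, 0.5001]

-0.4879 -0.3529 1.1966 0.5302 0.3028 0.5001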